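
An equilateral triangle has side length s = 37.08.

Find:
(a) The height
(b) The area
(a) The height splits the triangle into two 30-60-90 halves: h = s·√3/2 = 37.08·1.73205/2 ≈ 64.2244/2 ≈ 32.1122
(b) Area = (√3/4)·s² = (√3/4)·37.08² = (√3/4)·1374.9264 ≈ 0.433013·1374.9264 ≈ 595.361

Height = 32.11, Area = 595.4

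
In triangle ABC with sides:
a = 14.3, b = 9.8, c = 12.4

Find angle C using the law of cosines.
c² = a² + b² − 2ab·cos(C)  ⇒  cos(C) = (a² + b² − c²)/(2ab)
cos(C) = (14.3² + 9.8² − 12.4²)/(2·14.3·9.8) = (204.49 + 96.04 − 153.76)/280.28 = 146.77/280.28 ≈ 0.523655
C = arccos(0.523655) ≈ 58.4223°

C = 58.42°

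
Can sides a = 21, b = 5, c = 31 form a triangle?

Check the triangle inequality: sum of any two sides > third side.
a + b vs c: 21 + 5 = 26 ≤ 31  ✗
a + c vs b: 21 + 31 = 52 > 5  ✓
b + c vs a: 5 + 31 = 36 > 21  ✓

No: 21 + 5 = 26 is not > 31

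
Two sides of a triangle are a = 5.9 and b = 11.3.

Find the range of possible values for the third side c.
Triangle inequality: |a − b| < c < a + b
|a − b| = |5.9 − 11.3| = 5.4
a + b = 5.9 + 11.3 = 17.2

5.4 < c < 17.2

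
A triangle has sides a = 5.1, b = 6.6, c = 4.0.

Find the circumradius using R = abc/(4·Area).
First find the area with Heron's formula.
s = (5.1 + 6.6 + 4.0)/2 = 7.85
Area = √(s(s−a)(s−b)(s−c)) = √(7.85·2.75·1.25·3.85) ≈ √103.89 ≈ 10.1926
abc = 5.1·6.6·4.0 = 134.64
R = abc/(4·Area) ≈ 134.64/(4·10.1926) = 134.64/40.7705 ≈ 3.30238

R = 3.302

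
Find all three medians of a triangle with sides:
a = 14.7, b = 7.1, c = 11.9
Median formula: m_a = ½√(2b² + 2c² − a²) (and cyclically). a² = 216.09, b² = 50.41, c² = 141.61.
m_a = ½√(2·50.41 + 2·141.61 − 216.09) = ½√167.95 ≈ ½·12.9596 ≈ 6.47978
m_b = ½√(2·216.09 + 2·141.61 − 50.41) = ½√664.99 ≈ ½·25.7874 ≈ 12.8937
m_c = ½√(2·216.09 + 2·50.41 − 141.61) = ½√391.39 ≈ ½·19.7836 ≈ 9.89179

m_a = 6.48, m_b = 12.89, m_c = 9.892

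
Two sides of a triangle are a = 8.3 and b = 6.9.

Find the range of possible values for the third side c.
Triangle inequality: |a − b| < c < a + b
|a − b| = |8.3 − 6.9| = 1.4
a + b = 8.3 + 6.9 = 15.2

1.4 < c < 15.2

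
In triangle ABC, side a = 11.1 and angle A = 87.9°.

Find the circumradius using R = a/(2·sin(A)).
R = a/(2·sin(A)) = 11.1/(2·sin(87.9°))
sin(87.9°) ≈ 0.999328
R ≈ 11.1/(2·0.999328) = 11.1/1.99866 ≈ 5.55373

R = 5.554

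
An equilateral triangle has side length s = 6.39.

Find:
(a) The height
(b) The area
(a) The height splits the triangle into two 30-60-90 halves: h = s·√3/2 = 6.39·1.73205/2 ≈ 11.0678/2 ≈ 5.5339
(b) Area = (√3/4)·s² = (√3/4)·6.39² = (√3/4)·40.8321 ≈ 0.433013·40.8321 ≈ 17.6808

Height = 5.534, Area = 17.68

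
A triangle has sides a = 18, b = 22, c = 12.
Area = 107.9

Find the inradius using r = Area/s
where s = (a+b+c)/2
s = (18 + 22 + 12)/2 = 52/2 = 26
r = Area/s = 107.9/26 ≈ 4.15

r = 4.15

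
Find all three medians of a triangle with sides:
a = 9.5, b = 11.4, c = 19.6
Median formula: m_a = ½√(2b² + 2c² − a²) (and cyclically). a² = 90.25, b² = 129.96, c² = 384.16.
m_a = ½√(2·129.96 + 2·384.16 − 90.25) = ½√937.99 ≈ ½·30.6266 ≈ 15.3133
m_b = ½√(2·90.25 + 2·384.16 − 129.96) = ½√818.86 ≈ ½·28.6157 ≈ 14.3079
m_c = ½√(2·90.25 + 2·129.96 − 384.16) = ½√56.26 ≈ ½·7.50067 ≈ 3.75033

m_a = 15.31, m_b = 14.31, m_c = 3.75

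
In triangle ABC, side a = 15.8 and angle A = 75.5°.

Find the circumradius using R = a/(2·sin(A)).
R = a/(2·sin(A)) = 15.8/(2·sin(75.5°))
sin(75.5°) ≈ 0.968148
R ≈ 15.8/(2·0.968148) = 15.8/1.9363 ≈ 8.15991

R = 8.16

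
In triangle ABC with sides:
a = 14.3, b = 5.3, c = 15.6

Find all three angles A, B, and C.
Law of cosines for each angle (a² = 204.49, b² = 28.09, c² = 243.36):
cos(A) = (b² + c² − a²)/(2bc) = (28.09 + 243.36 − 204.49)/(2·5.3·15.6) = 66.96/165.36 ≈ 0.404935  ⇒  A ≈ 66.113°
cos(B) = (a² + c² − b²)/(2ac) = (204.49 + 243.36 − 28.09)/(2·14.3·15.6) = 419.76/446.16 ≈ 0.940828  ⇒  B ≈ 19.8089°
cos(C) = (a² + b² − c²)/(2ab) = (204.49 + 28.09 − 243.36)/(2·14.3·5.3) = -10.78/151.58 ≈ -0.0711176  ⇒  C ≈ 94.0782°
Check: A + B + C ≈ 180°

A = 66.11°, B = 19.81°, C = 94.08°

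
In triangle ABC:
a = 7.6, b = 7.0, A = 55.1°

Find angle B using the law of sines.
a/sin(A) = b/sin(B)  ⇒  sin(B) = b·sin(A)/a = 7.0·sin(55.1°)/7.6
sin(55.1°) ≈ 0.820152
sin(B) ≈ 7.0·0.820152/7.6 ≈ 5.74106/7.6 ≈ 0.755403
B = arcsin(0.755403) ≈ 49.0606°
(Since b ≤ a we need B ≤ A, so the obtuse alternative 180° − 49.0606° ≈ 130.939° is rejected.)

B = 49.06°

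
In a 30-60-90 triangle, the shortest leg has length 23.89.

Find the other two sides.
In a 30-60-90 triangle the sides are in ratio 1 : √3 : 2 (short leg : long leg : hypotenuse).
Long leg = 23.89·√3 ≈ 23.89·1.73205 ≈ 41.3787
Hypotenuse = 2·23.89 = 47.78

Long leg = 23.89√3 = 41.38, Hypotenuse = 47.78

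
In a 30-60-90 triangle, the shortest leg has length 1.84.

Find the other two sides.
In a 30-60-90 triangle the sides are in ratio 1 : √3 : 2 (short leg : long leg : hypotenuse).
Long leg = 1.84·√3 ≈ 1.84·1.73205 ≈ 3.18697
Hypotenuse = 2·1.84 = 3.68

Long leg = 1.84√3 = 3.187, Hypotenuse = 3.68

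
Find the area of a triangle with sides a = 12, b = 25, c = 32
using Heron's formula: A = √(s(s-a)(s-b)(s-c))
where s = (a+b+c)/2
s = (12 + 25 + 32)/2 = 69/2 = 34.5
s − a = 22.5, s − b = 9.5, s − c = 2.5
s(s−a)(s−b)(s−c) = 34.5·22.5·9.5·2.5 = 18435.9375
Area = √18435.9375 ≈ 135.779

s = 34.5, Area = 135.8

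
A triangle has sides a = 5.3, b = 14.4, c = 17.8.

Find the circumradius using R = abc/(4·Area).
First find the area with Heron's formula.
s = (5.3 + 14.4 + 17.8)/2 = 18.75
Area = √(s(s−a)(s−b)(s−c)) = √(18.75·13.45·4.35·0.95) ≈ √1042.16 ≈ 32.2826
abc = 5.3·14.4·17.8 = 1358.496
R = abc/(4·Area) ≈ 1358.496/(4·32.2826) = 1358.496/129.13 ≈ 10.5203

R = 10.52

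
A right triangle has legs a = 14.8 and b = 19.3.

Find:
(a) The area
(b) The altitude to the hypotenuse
(a) The legs are perpendicular, so Area = ½·a·b = ½·14.8·19.3 = ½·285.64 = 142.82
(b) Hypotenuse c = √(a² + b²) = √(219.04 + 372.49) = √591.53 ≈ 24.3214
    Area = ½·c·h_c  ⇒  h_c = 2·Area/c = 285.64/24.3214 ≈ 11.7444

Area = 142.82, h_c = 11.74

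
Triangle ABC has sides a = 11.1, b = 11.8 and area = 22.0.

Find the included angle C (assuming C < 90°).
Area = ½·a·b·sin(C)  ⇒  sin(C) = 2·Area/(a·b) = 2·22.0/(11.1·11.8) = 44/130.98 ≈ 0.335929
C = arcsin(0.335929) ≈ 19.629° (taking the acute solution since C < 90°)

C = 19.63°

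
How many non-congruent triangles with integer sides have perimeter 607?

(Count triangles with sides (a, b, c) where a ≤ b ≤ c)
Let a ≤ b ≤ c with a + b + c = 607. The only binding inequality is a + b > c, i.e. 607 − c > c, so c < 607/2; and c ≥ 607/3 since c is the largest side.
So 203 ≤ c ≤ 303. For each c, b runs from ⌈(607 − c)/2⌉ up to c (then a = 607 − b − c satisfies 1 ≤ a ≤ b automatically), giving c − ⌈(607 − c)/2⌉ + 1 choices.
Summing over c: 2 + 3 + 5 + 6 + … + 150 + 152  (101 terms, c = 203, …, 303) = 7752
Check (closed form: nearest integer to p²/48 for even p, (p+3)²/48 for odd p): (607+3)²/48 = 610²/48 = 372100/48 ≈ 7752.08 → 7752

7752 triangles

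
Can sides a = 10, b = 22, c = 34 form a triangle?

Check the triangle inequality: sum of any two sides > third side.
a + b vs c: 10 + 22 = 32 ≤ 34  ✗
a + c vs b: 10 + 34 = 44 > 22  ✓
b + c vs a: 22 + 34 = 56 > 10  ✓

No: 10 + 22 = 32 is not > 34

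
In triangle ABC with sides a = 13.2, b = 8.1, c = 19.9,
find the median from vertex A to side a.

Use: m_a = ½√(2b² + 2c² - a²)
m_a = ½√(2·8.1² + 2·19.9² − 13.2²) = ½√(2·65.61 + 2·396.01 − 174.24) = ½√(131.22 + 792.02 − 174.24) = ½√749
√749 ≈ 27.3679, so m_a ≈ 13.6839

m_a = 13.68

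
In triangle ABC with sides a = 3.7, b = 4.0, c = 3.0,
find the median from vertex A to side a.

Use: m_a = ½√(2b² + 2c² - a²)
m_a = ½√(2·4.0² + 2·3.0² − 3.7²) = ½√(2·16 + 2·9 − 13.69) = ½√(32 + 18 − 13.69) = ½√36.31
√36.31 ≈ 6.02578, so m_a ≈ 3.01289

m_a = 3.013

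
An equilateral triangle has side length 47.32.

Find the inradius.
r = Area/s with s the semi-perimeter.
Area = (√3/4)·47.32² = (√3/4)·2239.1824 ≈ 0.433013·2239.1824 ≈ 969.594
s = 3·47.32/2 = 70.98
r ≈ 969.594/70.98 ≈ 13.6601
(Equivalently r = side/(2√3) = 47.32/3.4641 ≈ 13.6601.)

r = 13.66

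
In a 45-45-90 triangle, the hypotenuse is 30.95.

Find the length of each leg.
In a 45-45-90 triangle hypotenuse = leg·√2, so leg = hypotenuse/√2.
Leg = 30.95/√2 ≈ 30.95/1.41421 ≈ 21.885

Each leg = 21.88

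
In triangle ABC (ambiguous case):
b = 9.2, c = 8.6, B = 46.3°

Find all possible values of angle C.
b/sin(B) = c/sin(C)  ⇒  sin(C) = c·sin(B)/b = 8.6·sin(46.3°)/9.2
sin(46.3°) ≈ 0.722967
sin(C) ≈ 8.6·0.722967/9.2 ≈ 6.21752/9.2 ≈ 0.675817
Candidate 1: C₁ = arcsin(0.675817) ≈ 42.5176°  →  A = 180° − 46.3° − 42.5176° ≈ 91.1824° > 0, valid
Candidate 2: C₂ = 180° − C₁ ≈ 137.482°  →  A = 180° − 46.3° − 137.482° ≈ -3.7824° ≤ 0, not a valid triangle

C = 42.52° (one solution)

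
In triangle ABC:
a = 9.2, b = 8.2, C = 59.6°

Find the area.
Two sides and the included angle (SAS): A = ½·a·b·sin(C) = ½·9.2·8.2·sin(59.6°)
sin(59.6°) ≈ 0.862514
A ≈ ½·75.44·0.862514 = 37.72·0.862514 ≈ 32.534

Area = 32.53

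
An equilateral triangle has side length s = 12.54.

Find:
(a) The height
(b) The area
(a) The height splits the triangle into two 30-60-90 halves: h = s·√3/2 = 12.54·1.73205/2 ≈ 21.7199/2 ≈ 10.86
(b) Area = (√3/4)·s² = (√3/4)·12.54² = (√3/4)·157.2516 ≈ 0.433013·157.2516 ≈ 68.0919

Height = 10.86, Area = 68.09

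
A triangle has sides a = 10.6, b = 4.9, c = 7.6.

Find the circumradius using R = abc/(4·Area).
First find the area with Heron's formula.
s = (10.6 + 4.9 + 7.6)/2 = 11.55
Area = √(s(s−a)(s−b)(s−c)) = √(11.55·0.95·6.65·3.95) ≈ √288.22 ≈ 16.977
abc = 10.6·4.9·7.6 = 394.744
R = abc/(4·Area) ≈ 394.744/(4·16.977) = 394.744/67.9082 ≈ 5.81291

R = 5.813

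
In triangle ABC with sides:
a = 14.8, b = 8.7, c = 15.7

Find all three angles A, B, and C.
Law of cosines for each angle (a² = 219.04, b² = 75.69, c² = 246.49):
cos(A) = (b² + c² − a²)/(2bc) = (75.69 + 246.49 − 219.04)/(2·8.7·15.7) = 103.14/273.18 ≈ 0.377553  ⇒  A ≈ 67.8178°
cos(B) = (a² + c² − b²)/(2ac) = (219.04 + 246.49 − 75.69)/(2·14.8·15.7) = 389.84/464.72 ≈ 0.838871  ⇒  B ≈ 32.9789°
cos(C) = (a² + b² − c²)/(2ab) = (219.04 + 75.69 − 246.49)/(2·14.8·8.7) = 48.24/257.52 ≈ 0.187325  ⇒  C ≈ 79.2033°
Check: A + B + C ≈ 180°

A = 67.82°, B = 32.98°, C = 79.2°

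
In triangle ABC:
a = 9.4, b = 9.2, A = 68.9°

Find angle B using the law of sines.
a/sin(A) = b/sin(B)  ⇒  sin(B) = b·sin(A)/a = 9.2·sin(68.9°)/9.4
sin(68.9°) ≈ 0.932954
sin(B) ≈ 9.2·0.932954/9.4 ≈ 8.58317/9.4 ≈ 0.913103
B = arcsin(0.913103) ≈ 65.9378°
(Since b ≤ a we need B ≤ A, so the obtuse alternative 180° − 65.9378° ≈ 114.062° is rejected.)

B = 65.94°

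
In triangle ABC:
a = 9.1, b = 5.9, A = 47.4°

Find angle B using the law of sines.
a/sin(A) = b/sin(B)  ⇒  sin(B) = b·sin(A)/a = 5.9·sin(47.4°)/9.1
sin(47.4°) ≈ 0.736097
sin(B) ≈ 5.9·0.736097/9.1 ≈ 4.34297/9.1 ≈ 0.47725
B = arcsin(0.47725) ≈ 28.5059°
(Since b ≤ a we need B ≤ A, so the obtuse alternative 180° − 28.5059° ≈ 151.494° is rejected.)

B = 28.51°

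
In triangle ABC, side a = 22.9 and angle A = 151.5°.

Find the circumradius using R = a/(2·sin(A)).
R = a/(2·sin(A)) = 22.9/(2·sin(151.5°))
sin(151.5°) ≈ 0.477159
R ≈ 22.9/(2·0.477159) = 22.9/0.954318 ≈ 23.9962

R = 24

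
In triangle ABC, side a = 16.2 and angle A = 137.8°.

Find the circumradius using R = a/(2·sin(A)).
R = a/(2·sin(A)) = 16.2/(2·sin(137.8°))
sin(137.8°) ≈ 0.671721
R ≈ 16.2/(2·0.671721) = 16.2/1.34344 ≈ 12.0586

R = 12.06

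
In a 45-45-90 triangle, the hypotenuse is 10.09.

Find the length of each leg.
In a 45-45-90 triangle hypotenuse = leg·√2, so leg = hypotenuse/√2.
Leg = 10.09/√2 ≈ 10.09/1.41421 ≈ 7.13471

Each leg = 7.135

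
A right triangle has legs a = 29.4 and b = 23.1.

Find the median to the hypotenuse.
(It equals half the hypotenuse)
Hypotenuse c = √(a² + b²) = √(864.36 + 533.61) = √1397.97 ≈ 37.3894
Median to hypotenuse = c/2 ≈ 37.3894/2 ≈ 18.6947

Median = 18.69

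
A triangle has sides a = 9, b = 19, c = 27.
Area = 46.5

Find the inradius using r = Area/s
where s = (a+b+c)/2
s = (9 + 19 + 27)/2 = 55/2 = 27.5
r = Area/s = 46.5/27.5 ≈ 1.69091

r = 1.691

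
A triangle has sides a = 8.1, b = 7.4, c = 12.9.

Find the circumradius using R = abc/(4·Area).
First find the area with Heron's formula.
s = (8.1 + 7.4 + 12.9)/2 = 14.2
Area = √(s(s−a)(s−b)(s−c)) = √(14.2·6.1·6.8·1.3) ≈ √765.721 ≈ 27.6717
abc = 8.1·7.4·12.9 = 773.226
R = abc/(4·Area) ≈ 773.226/(4·27.6717) = 773.226/110.687 ≈ 6.98572

R = 6.986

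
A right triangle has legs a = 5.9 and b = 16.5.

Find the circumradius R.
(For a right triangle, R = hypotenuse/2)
Hypotenuse c = √(a² + b²) = √(34.81 + 272.25) = √307.06 ≈ 17.5231
R = c/2 ≈ 17.5231/2 ≈ 8.76156

R = 8.762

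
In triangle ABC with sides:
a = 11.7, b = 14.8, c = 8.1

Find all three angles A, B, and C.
Law of cosines for each angle (a² = 136.89, b² = 219.04, c² = 65.61):
cos(A) = (b² + c² − a²)/(2bc) = (219.04 + 65.61 − 136.89)/(2·14.8·8.1) = 147.76/239.76 ≈ 0.616283  ⇒  A ≈ 51.9548°
cos(B) = (a² + c² − b²)/(2ac) = (136.89 + 65.61 − 219.04)/(2·11.7·8.1) = -16.54/189.54 ≈ -0.0872639  ⇒  B ≈ 95.0062°
cos(C) = (a² + b² − c²)/(2ab) = (136.89 + 219.04 − 65.61)/(2·11.7·14.8) = 290.32/346.32 ≈ 0.8383  ⇒  C ≈ 33.039°
Check: A + B + C ≈ 180°

A = 51.95°, B = 95.01°, C = 33.04°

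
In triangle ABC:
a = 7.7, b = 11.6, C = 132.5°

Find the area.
Two sides and the included angle (SAS): A = ½·a·b·sin(C) = ½·7.7·11.6·sin(132.5°)
sin(132.5°) ≈ 0.737277
A ≈ ½·89.32·0.737277 = 44.66·0.737277 ≈ 32.9268

Area = 32.93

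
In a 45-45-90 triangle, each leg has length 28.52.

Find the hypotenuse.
In a 45-45-90 triangle the sides are in ratio 1 : 1 : √2, so hypotenuse = leg·√2.
Hypotenuse = 28.52·√2 ≈ 28.52·1.41421 ≈ 40.3334

Hypotenuse = 28.52√2 = 40.33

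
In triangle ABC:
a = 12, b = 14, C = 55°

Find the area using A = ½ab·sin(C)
A = ½·a·b·sin(C) = ½·12·14·sin(55°)
sin(55°) ≈ 0.819152
A ≈ ½·168·0.819152 = 84·0.819152 ≈ 68.8088

Area = 68.81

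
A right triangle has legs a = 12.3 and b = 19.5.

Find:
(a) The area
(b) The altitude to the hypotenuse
(a) The legs are perpendicular, so Area = ½·a·b = ½·12.3·19.5 = ½·239.85 = 119.925
(b) Hypotenuse c = √(a² + b²) = √(151.29 + 380.25) = √531.54 ≈ 23.0552
    Area = ½·c·h_c  ⇒  h_c = 2·Area/c = 239.85/23.0552 ≈ 10.4033

Area = 119.925, h_c = 10.4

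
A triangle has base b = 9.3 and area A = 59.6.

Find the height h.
A = ½·b·h  ⇒  h = 2A/b = 2·59.6/9.3 = 119.2/9.3 ≈ 12.8172

h = 12.82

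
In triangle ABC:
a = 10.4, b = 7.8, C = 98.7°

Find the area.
Two sides and the included angle (SAS): A = ½·a·b·sin(C) = ½·10.4·7.8·sin(98.7°)
sin(98.7°) ≈ 0.988494
A ≈ ½·81.12·0.988494 = 40.56·0.988494 ≈ 40.0933

Area = 40.09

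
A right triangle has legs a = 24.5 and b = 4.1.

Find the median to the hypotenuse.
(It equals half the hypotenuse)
Hypotenuse c = √(a² + b²) = √(600.25 + 16.81) = √617.06 ≈ 24.8407
Median to hypotenuse = c/2 ≈ 24.8407/2 ≈ 12.4203

Median = 12.42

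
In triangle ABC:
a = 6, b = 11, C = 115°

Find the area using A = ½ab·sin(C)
A = ½·a·b·sin(C) = ½·6·11·sin(115°)
sin(115°) ≈ 0.906308
A ≈ ½·66·0.906308 = 33·0.906308 ≈ 29.9082

Area = 29.91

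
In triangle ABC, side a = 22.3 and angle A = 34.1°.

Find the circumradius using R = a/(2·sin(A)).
R = a/(2·sin(A)) = 22.3/(2·sin(34.1°))
sin(34.1°) ≈ 0.560639
R ≈ 22.3/(2·0.560639) = 22.3/1.12128 ≈ 19.888

R = 19.89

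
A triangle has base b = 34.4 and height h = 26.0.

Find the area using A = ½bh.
A = ½·b·h = ½·34.4·26.0 = ½·894.4 = 447.2

Area = 447.2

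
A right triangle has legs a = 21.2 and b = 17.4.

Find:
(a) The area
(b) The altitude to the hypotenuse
(a) The legs are perpendicular, so Area = ½·a·b = ½·21.2·17.4 = ½·368.88 = 184.44
(b) Hypotenuse c = √(a² + b²) = √(449.44 + 302.76) = √752.2 ≈ 27.4263
    Area = ½·c·h_c  ⇒  h_c = 2·Area/c = 368.88/27.4263 ≈ 13.4499

Area = 184.44, h_c = 13.45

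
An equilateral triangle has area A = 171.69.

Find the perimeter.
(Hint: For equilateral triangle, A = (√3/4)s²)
A = (√3/4)s²  ⇒  s² = 4A/√3 = 4·171.69/√3 = 686.76/1.73205 ≈ 396.501
s ≈ √396.501 ≈ 19.9123
Perimeter = 3s ≈ 3·19.9123 ≈ 59.737

Perimeter = 59.74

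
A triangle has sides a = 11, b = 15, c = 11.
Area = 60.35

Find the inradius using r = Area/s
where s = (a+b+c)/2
s = (11 + 15 + 11)/2 = 37/2 = 18.5
r = Area/s = 60.35/18.5 ≈ 3.26216

r = 3.262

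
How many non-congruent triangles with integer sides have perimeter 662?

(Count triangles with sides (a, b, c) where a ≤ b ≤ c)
Let a ≤ b ≤ c with a + b + c = 662. The only binding inequality is a + b > c, i.e. 662 − c > c, so c < 662/2; and c ≥ 662/3 since c is the largest side.
So 221 ≤ c ≤ 330. For each c, b runs from ⌈(662 − c)/2⌉ up to c (then a = 662 − b − c satisfies 1 ≤ a ≤ b automatically), giving c − ⌈(662 − c)/2⌉ + 1 choices.
Summing over c: 1 + 3 + 4 + 6 + … + 163 + 165  (110 terms, c = 221, …, 330) = 9130
Check (closed form: nearest integer to p²/48 for even p, (p+3)²/48 for odd p): 662²/48 = 438244/48 ≈ 9130.08 → 9130

9130 triangles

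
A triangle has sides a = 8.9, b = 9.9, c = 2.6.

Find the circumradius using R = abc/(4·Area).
First find the area with Heron's formula.
s = (8.9 + 9.9 + 2.6)/2 = 10.7
Area = √(s(s−a)(s−b)(s−c)) = √(10.7·1.8·0.8·8.1) ≈ √124.805 ≈ 11.1716
abc = 8.9·9.9·2.6 = 229.086
R = abc/(4·Area) ≈ 229.086/(4·11.1716) = 229.086/44.6864 ≈ 5.12652

R = 5.127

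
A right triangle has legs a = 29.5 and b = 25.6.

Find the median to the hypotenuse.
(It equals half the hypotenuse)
Hypotenuse c = √(a² + b²) = √(870.25 + 655.36) = √1525.61 ≈ 39.0591
Median to hypotenuse = c/2 ≈ 39.0591/2 ≈ 19.5295

Median = 19.53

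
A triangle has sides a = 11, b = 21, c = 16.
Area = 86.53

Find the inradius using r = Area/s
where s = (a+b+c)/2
s = (11 + 21 + 16)/2 = 48/2 = 24
r = Area/s = 86.53/24 ≈ 3.60542

r = 3.605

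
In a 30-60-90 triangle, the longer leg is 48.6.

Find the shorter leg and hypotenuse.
In a 30-60-90 triangle the sides are in ratio 1 : √3 : 2, so short leg = long leg/√3 and hypotenuse = 2·(short leg).
Short leg = 48.6/√3 ≈ 48.6/1.73205 ≈ 28.0592
Hypotenuse = 2·28.0592 ≈ 56.1184

Short leg = 28.06, Hypotenuse = 56.12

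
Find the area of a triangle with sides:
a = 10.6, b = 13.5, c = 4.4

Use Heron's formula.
s = (10.6 + 13.5 + 4.4)/2 = 28.5/2 = 14.25
s − a = 3.65, s − b = 0.75, s − c = 9.85
s(s−a)(s−b)(s−c) = 14.25·3.65·0.75·9.85 ≈ 384.242
Area = √384.242 ≈ 19.6021

Area = 19.6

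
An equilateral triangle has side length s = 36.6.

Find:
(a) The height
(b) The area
(a) The height splits the triangle into two 30-60-90 halves: h = s·√3/2 = 36.6·1.73205/2 ≈ 63.3931/2 ≈ 31.6965
(b) Area = (√3/4)·s² = (√3/4)·36.6² = (√3/4)·1339.56 ≈ 0.433013·1339.56 ≈ 580.046

Height = 31.7, Area = 580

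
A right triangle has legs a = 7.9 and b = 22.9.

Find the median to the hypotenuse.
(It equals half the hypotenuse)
Hypotenuse c = √(a² + b²) = √(62.41 + 524.41) = √586.82 ≈ 24.2244
Median to hypotenuse = c/2 ≈ 24.2244/2 ≈ 12.1122

Median = 12.11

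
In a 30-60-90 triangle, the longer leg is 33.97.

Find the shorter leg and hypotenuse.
In a 30-60-90 triangle the sides are in ratio 1 : √3 : 2, so short leg = long leg/√3 and hypotenuse = 2·(short leg).
Short leg = 33.97/√3 ≈ 33.97/1.73205 ≈ 19.6126
Hypotenuse = 2·19.6126 ≈ 39.2252

Short leg = 19.61, Hypotenuse = 39.23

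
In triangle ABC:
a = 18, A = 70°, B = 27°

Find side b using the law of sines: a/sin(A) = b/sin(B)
a/sin(A) = b/sin(B)  ⇒  b = a·sin(B)/sin(A) = 18·sin(27°)/sin(70°)
sin(27°) ≈ 0.45399, sin(70°) ≈ 0.939693
b ≈ 18·0.45399/0.939693 ≈ 8.17183/0.939693 ≈ 8.69628

b = 8.696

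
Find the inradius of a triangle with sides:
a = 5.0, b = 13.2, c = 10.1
r = Area/s where s is the semi-perimeter.
s = (5.0 + 13.2 + 10.1)/2 = 28.3/2 = 14.15
Area = √(s(s−a)(s−b)(s−c)) = √(14.15·9.15·0.95·4.05) ≈ √498.145 ≈ 22.3192
r ≈ 22.3192/14.15 ≈ 1.57733

r = 1.577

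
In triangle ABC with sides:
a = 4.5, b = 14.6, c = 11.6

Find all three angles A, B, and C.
Law of cosines for each angle (a² = 20.25, b² = 213.16, c² = 134.56):
cos(A) = (b² + c² − a²)/(2bc) = (213.16 + 134.56 − 20.25)/(2·14.6·11.6) = 327.47/338.72 ≈ 0.966787  ⇒  A ≈ 14.8082°
cos(B) = (a² + c² − b²)/(2ac) = (20.25 + 134.56 − 213.16)/(2·4.5·11.6) = -58.35/104.4 ≈ -0.558908  ⇒  B ≈ 123.98°
cos(C) = (a² + b² − c²)/(2ab) = (20.25 + 213.16 − 134.56)/(2·4.5·14.6) = 98.85/131.4 ≈ 0.752283  ⇒  C ≈ 41.2115°
Check: A + B + C ≈ 180°

A = 14.81°, B = 124°, C = 41.21°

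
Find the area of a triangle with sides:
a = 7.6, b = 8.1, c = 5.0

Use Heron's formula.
s = (7.6 + 8.1 + 5.0)/2 = 20.7/2 = 10.35
s − a = 2.75, s − b = 2.25, s − c = 5.35
s(s−a)(s−b)(s−c) = 10.35·2.75·2.25·5.35 ≈ 342.617
Area = √342.617 ≈ 18.5099

Area = 18.51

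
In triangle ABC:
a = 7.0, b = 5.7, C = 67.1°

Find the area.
Two sides and the included angle (SAS): A = ½·a·b·sin(C) = ½·7.0·5.7·sin(67.1°)
sin(67.1°) ≈ 0.921185
A ≈ ½·39.9·0.921185 = 19.95·0.921185 ≈ 18.3776

Area = 18.38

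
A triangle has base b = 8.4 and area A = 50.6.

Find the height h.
A = ½·b·h  ⇒  h = 2A/b = 2·50.6/8.4 = 101.2/8.4 ≈ 12.0476

h = 12.05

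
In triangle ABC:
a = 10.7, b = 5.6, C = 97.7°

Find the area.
Two sides and the included angle (SAS): A = ½·a·b·sin(C) = ½·10.7·5.6·sin(97.7°)
sin(97.7°) ≈ 0.990983
A ≈ ½·59.92·0.990983 = 29.96·0.990983 ≈ 29.6899

Area = 29.69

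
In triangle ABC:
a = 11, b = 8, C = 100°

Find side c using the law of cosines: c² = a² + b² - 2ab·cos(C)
c² = 11² + 8² − 2·11·8·cos(100°)
cos(100°) ≈ -0.173648
c² ≈ 121 + 64 − 176·(-0.173648) ≈ 185 + 30.5621 ≈ 215.562
c ≈ √215.562 ≈ 14.682

c = 14.68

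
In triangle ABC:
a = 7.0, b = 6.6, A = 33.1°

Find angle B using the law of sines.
a/sin(A) = b/sin(B)  ⇒  sin(B) = b·sin(A)/a = 6.6·sin(33.1°)/7.0
sin(33.1°) ≈ 0.546102
sin(B) ≈ 6.6·0.546102/7.0 ≈ 3.60427/7.0 ≈ 0.514896
B = arcsin(0.514896) ≈ 30.9905°
(Since b ≤ a we need B ≤ A, so the obtuse alternative 180° − 30.9905° ≈ 149.009° is rejected.)

B = 30.99°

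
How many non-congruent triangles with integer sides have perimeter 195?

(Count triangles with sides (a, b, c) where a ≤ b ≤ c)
Let a ≤ b ≤ c with a + b + c = 195. The only binding inequality is a + b > c, i.e. 195 − c > c, so c < 195/2; and c ≥ 195/3 since c is the largest side.
So 65 ≤ c ≤ 97. For each c, b runs from ⌈(195 − c)/2⌉ up to c (then a = 195 − b − c satisfies 1 ≤ a ≤ b automatically), giving c − ⌈(195 − c)/2⌉ + 1 choices.
Summing over c: 1 + 2 + 4 + 5 + … + 47 + 49  (33 terms, c = 65, …, 97) = 817
Check (closed form: nearest integer to p²/48 for even p, (p+3)²/48 for odd p): (195+3)²/48 = 198²/48 = 39204/48 ≈ 816.75 → 817

817 triangles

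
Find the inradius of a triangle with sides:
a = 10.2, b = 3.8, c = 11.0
r = Area/s where s is the semi-perimeter.
s = (10.2 + 3.8 + 11.0)/2 = 25/2 = 12.5
Area = √(s(s−a)(s−b)(s−c)) = √(12.5·2.3·8.7·1.5) ≈ √375.188 ≈ 19.3698
r ≈ 19.3698/12.5 ≈ 1.54958

r = 1.55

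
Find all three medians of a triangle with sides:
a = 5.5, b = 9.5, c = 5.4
Median formula: m_a = ½√(2b² + 2c² − a²) (and cyclically). a² = 30.25, b² = 90.25, c² = 29.16.
m_a = ½√(2·90.25 + 2·29.16 − 30.25) = ½√208.57 ≈ ½·14.442 ≈ 7.22098
m_b = ½√(2·30.25 + 2·29.16 − 90.25) = ½√28.57 ≈ ½·5.34509 ≈ 2.67255
m_c = ½√(2·30.25 + 2·90.25 − 29.16) = ½√211.84 ≈ ½·14.5547 ≈ 7.27736

m_a = 7.221, m_b = 2.673, m_c = 7.277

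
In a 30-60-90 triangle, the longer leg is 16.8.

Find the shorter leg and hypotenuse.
In a 30-60-90 triangle the sides are in ratio 1 : √3 : 2, so short leg = long leg/√3 and hypotenuse = 2·(short leg).
Short leg = 16.8/√3 ≈ 16.8/1.73205 ≈ 9.69948
Hypotenuse = 2·9.69948 ≈ 19.399

Short leg = 9.699, Hypotenuse = 19.4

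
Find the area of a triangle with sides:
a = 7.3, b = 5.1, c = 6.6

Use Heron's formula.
s = (7.3 + 5.1 + 6.6)/2 = 19/2 = 9.5
s − a = 2.2, s − b = 4.4, s − c = 2.9
s(s−a)(s−b)(s−c) = 9.5·2.2·4.4·2.9 ≈ 266.684
Area = √266.684 ≈ 16.3305

Area = 16.33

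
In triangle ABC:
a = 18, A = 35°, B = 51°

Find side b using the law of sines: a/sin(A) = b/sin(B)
a/sin(A) = b/sin(B)  ⇒  b = a·sin(B)/sin(A) = 18·sin(51°)/sin(35°)
sin(51°) ≈ 0.777146, sin(35°) ≈ 0.573576
b ≈ 18·0.777146/0.573576 ≈ 13.9886/0.573576 ≈ 24.3884

b = 24.39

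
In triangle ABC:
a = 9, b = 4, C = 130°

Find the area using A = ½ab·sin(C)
A = ½·a·b·sin(C) = ½·9·4·sin(130°)
sin(130°) ≈ 0.766044
A ≈ ½·36·0.766044 = 18·0.766044 ≈ 13.7888

Area = 13.79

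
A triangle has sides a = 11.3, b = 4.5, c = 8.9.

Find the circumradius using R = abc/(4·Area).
First find the area with Heron's formula.
s = (11.3 + 4.5 + 8.9)/2 = 12.35
Area = √(s(s−a)(s−b)(s−c)) = √(12.35·1.05·7.85·3.45) ≈ √351.192 ≈ 18.7401
abc = 11.3·4.5·8.9 = 452.565
R = abc/(4·Area) ≈ 452.565/(4·18.7401) = 452.565/74.9605 ≈ 6.03738

R = 6.037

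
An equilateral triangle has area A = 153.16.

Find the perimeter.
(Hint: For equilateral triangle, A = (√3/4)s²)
A = (√3/4)s²  ⇒  s² = 4A/√3 = 4·153.16/√3 = 612.64/1.73205 ≈ 353.708
s ≈ √353.708 ≈ 18.8071
Perimeter = 3s ≈ 3·18.8071 ≈ 56.4214

Perimeter = 56.42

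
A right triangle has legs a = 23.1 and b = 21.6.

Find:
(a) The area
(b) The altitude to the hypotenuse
(a) The legs are perpendicular, so Area = ½·a·b = ½·23.1·21.6 = ½·498.96 = 249.48
(b) Hypotenuse c = √(a² + b²) = √(533.61 + 466.56) = √1000.17 ≈ 31.6255
    Area = ½·c·h_c  ⇒  h_c = 2·Area/c = 498.96/31.6255 ≈ 15.7772

Area = 249.48, h_c = 15.78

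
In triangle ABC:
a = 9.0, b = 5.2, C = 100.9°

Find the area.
Two sides and the included angle (SAS): A = ½·a·b·sin(C) = ½·9.0·5.2·sin(100.9°)
sin(100.9°) ≈ 0.981959
A ≈ ½·46.8·0.981959 = 23.4·0.981959 ≈ 22.9778

Area = 22.98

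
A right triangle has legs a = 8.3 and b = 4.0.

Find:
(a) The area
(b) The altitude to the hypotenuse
(a) The legs are perpendicular, so Area = ½·a·b = ½·8.3·4.0 = ½·33.2 = 16.6
(b) Hypotenuse c = √(a² + b²) = √(68.89 + 16) = √84.89 ≈ 9.21358
    Area = ½·c·h_c  ⇒  h_c = 2·Area/c = 33.2/9.21358 ≈ 3.60338

Area = 16.6, h_c = 3.603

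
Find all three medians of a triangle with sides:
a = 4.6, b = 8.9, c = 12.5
Median formula: m_a = ½√(2b² + 2c² − a²) (and cyclically). a² = 21.16, b² = 79.21, c² = 156.25.
m_a = ½√(2·79.21 + 2·156.25 − 21.16) = ½√449.76 ≈ ½·21.2075 ≈ 10.6038
m_b = ½√(2·21.16 + 2·156.25 − 79.21) = ½√275.61 ≈ ½·16.6015 ≈ 8.30075
m_c = ½√(2·21.16 + 2·79.21 − 156.25) = ½√44.49 ≈ ½·6.67008 ≈ 3.33504

m_a = 10.6, m_b = 8.301, m_c = 3.335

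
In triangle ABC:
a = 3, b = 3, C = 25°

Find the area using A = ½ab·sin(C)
A = ½·a·b·sin(C) = ½·3·3·sin(25°)
sin(25°) ≈ 0.422618
A ≈ ½·9·0.422618 = 4.5·0.422618 ≈ 1.90178

Area = 1.902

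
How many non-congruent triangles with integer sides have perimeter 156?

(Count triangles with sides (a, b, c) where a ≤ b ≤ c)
Let a ≤ b ≤ c with a + b + c = 156. The only binding inequality is a + b > c, i.e. 156 − c > c, so c < 156/2; and c ≥ 156/3 since c is the largest side.
So 52 ≤ c ≤ 77. For each c, b runs from ⌈(156 − c)/2⌉ up to c (then a = 156 − b − c satisfies 1 ≤ a ≤ b automatically), giving c − ⌈(156 − c)/2⌉ + 1 choices.
Summing over c: 1 + 2 + 4 + 5 + … + 37 + 38  (26 terms, c = 52, …, 77) = 507
Check (closed form: nearest integer to p²/48 for even p, (p+3)²/48 for odd p): 156²/48 = 24336/48 ≈ 507.00 → 507

507 triangles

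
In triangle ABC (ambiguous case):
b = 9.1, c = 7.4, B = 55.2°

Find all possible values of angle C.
b/sin(B) = c/sin(C)  ⇒  sin(C) = c·sin(B)/b = 7.4·sin(55.2°)/9.1
sin(55.2°) ≈ 0.821149
sin(C) ≈ 7.4·0.821149/9.1 ≈ 6.0765/9.1 ≈ 0.667748
Candidate 1: C₁ = arcsin(0.667748) ≈ 41.8935°  →  A = 180° − 55.2° − 41.8935° ≈ 82.9065° > 0, valid
Candidate 2: C₂ = 180° − C₁ ≈ 138.107°  →  A = 180° − 55.2° − 138.107° ≈ -13.3065° ≤ 0, not a valid triangle

C = 41.89° (one solution)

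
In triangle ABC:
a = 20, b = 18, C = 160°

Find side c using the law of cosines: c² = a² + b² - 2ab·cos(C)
c² = 20² + 18² − 2·20·18·cos(160°)
cos(160°) ≈ -0.939693
c² ≈ 400 + 324 − 720·(-0.939693) ≈ 724 + 676.579 ≈ 1400.58
c ≈ √1400.58 ≈ 37.4243

c = 37.42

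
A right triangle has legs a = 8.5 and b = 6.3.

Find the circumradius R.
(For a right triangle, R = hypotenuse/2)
Hypotenuse c = √(a² + b²) = √(72.25 + 39.69) = √111.94 ≈ 10.5802
R = c/2 ≈ 10.5802/2 ≈ 5.29009

R = 5.29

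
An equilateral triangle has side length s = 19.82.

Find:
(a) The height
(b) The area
(a) The height splits the triangle into two 30-60-90 halves: h = s·√3/2 = 19.82·1.73205/2 ≈ 34.3292/2 ≈ 17.1646
(b) Area = (√3/4)·s² = (√3/4)·19.82² = (√3/4)·392.8324 ≈ 0.433013·392.8324 ≈ 170.101

Height = 17.16, Area = 170.1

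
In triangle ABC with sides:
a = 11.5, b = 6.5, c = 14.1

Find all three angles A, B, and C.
Law of cosines for each angle (a² = 132.25, b² = 42.25, c² = 198.81):
cos(A) = (b² + c² − a²)/(2bc) = (42.25 + 198.81 − 132.25)/(2·6.5·14.1) = 108.81/183.3 ≈ 0.593617  ⇒  A ≈ 53.5859°
cos(B) = (a² + c² − b²)/(2ac) = (132.25 + 198.81 − 42.25)/(2·11.5·14.1) = 288.81/324.3 ≈ 0.890564  ⇒  B ≈ 27.0558°
cos(C) = (a² + b² − c²)/(2ab) = (132.25 + 42.25 − 198.81)/(2·11.5·6.5) = -24.31/149.5 ≈ -0.162609  ⇒  C ≈ 99.3583°
Check: A + B + C ≈ 180°

A = 53.59°, B = 27.06°, C = 99.36°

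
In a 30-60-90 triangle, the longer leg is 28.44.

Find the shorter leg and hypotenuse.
In a 30-60-90 triangle the sides are in ratio 1 : √3 : 2, so short leg = long leg/√3 and hypotenuse = 2·(short leg).
Short leg = 28.44/√3 ≈ 28.44/1.73205 ≈ 16.4198
Hypotenuse = 2·16.4198 ≈ 32.8397

Short leg = 16.42, Hypotenuse = 32.84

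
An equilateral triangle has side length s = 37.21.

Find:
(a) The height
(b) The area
(a) The height splits the triangle into two 30-60-90 halves: h = s·√3/2 = 37.21·1.73205/2 ≈ 64.4496/2 ≈ 32.2248
(b) Area = (√3/4)·s² = (√3/4)·37.21² = (√3/4)·1384.5841 ≈ 0.433013·1384.5841 ≈ 599.543

Height = 32.22, Area = 599.5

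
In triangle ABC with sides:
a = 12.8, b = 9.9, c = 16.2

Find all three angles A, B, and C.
Law of cosines for each angle (a² = 163.84, b² = 98.01, c² = 262.44):
cos(A) = (b² + c² − a²)/(2bc) = (98.01 + 262.44 − 163.84)/(2·9.9·16.2) = 196.61/320.76 ≈ 0.61295  ⇒  A ≈ 52.1969°
cos(B) = (a² + c² − b²)/(2ac) = (163.84 + 262.44 − 98.01)/(2·12.8·16.2) = 328.27/414.72 ≈ 0.791546  ⇒  B ≈ 37.6698°
cos(C) = (a² + b² − c²)/(2ab) = (163.84 + 98.01 − 262.44)/(2·12.8·9.9) = -0.59/253.44 ≈ -0.00232797  ⇒  C ≈ 90.1334°
Check: A + B + C ≈ 180°

A = 52.2°, B = 37.67°, C = 90.13°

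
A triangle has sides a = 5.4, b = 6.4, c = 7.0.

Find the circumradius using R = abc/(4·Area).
First find the area with Heron's formula.
s = (5.4 + 6.4 + 7.0)/2 = 9.4
Area = √(s(s−a)(s−b)(s−c)) = √(9.4·4·3·2.4) ≈ √270.72 ≈ 16.4536
abc = 5.4·6.4·7.0 = 241.92
R = abc/(4·Area) ≈ 241.92/(4·16.4536) = 241.92/65.8143 ≈ 3.6758

R = 3.676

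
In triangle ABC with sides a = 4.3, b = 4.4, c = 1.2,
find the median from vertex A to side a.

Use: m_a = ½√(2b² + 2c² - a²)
m_a = ½√(2·4.4² + 2·1.2² − 4.3²) = ½√(2·19.36 + 2·1.44 − 18.49) = ½√(38.72 + 2.88 − 18.49) = ½√23.11
√23.11 ≈ 4.80729, so m_a ≈ 2.40364

m_a = 2.404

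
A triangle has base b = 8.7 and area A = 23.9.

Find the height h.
A = ½·b·h  ⇒  h = 2A/b = 2·23.9/8.7 = 47.8/8.7 ≈ 5.49425

h = 5.494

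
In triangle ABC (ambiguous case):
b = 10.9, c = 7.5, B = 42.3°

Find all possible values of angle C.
b/sin(B) = c/sin(C)  ⇒  sin(C) = c·sin(B)/b = 7.5·sin(42.3°)/10.9
sin(42.3°) ≈ 0.673013
sin(C) ≈ 7.5·0.673013/10.9 ≈ 5.04759/10.9 ≈ 0.463082
Candidate 1: C₁ = arcsin(0.463082) ≈ 27.5862°  →  A = 180° − 42.3° − 27.5862° ≈ 110.114° > 0, valid
Candidate 2: C₂ = 180° − C₁ ≈ 152.414°  →  A = 180° − 42.3° − 152.414° ≈ -14.7138° ≤ 0, not a valid triangle

C = 27.59° (one solution)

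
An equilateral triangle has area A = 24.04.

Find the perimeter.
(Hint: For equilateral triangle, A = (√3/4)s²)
A = (√3/4)s²  ⇒  s² = 4A/√3 = 4·24.04/√3 = 96.16/1.73205 ≈ 55.518
s ≈ √55.518 ≈ 7.45104
Perimeter = 3s ≈ 3·7.45104 ≈ 22.3531

Perimeter = 22.35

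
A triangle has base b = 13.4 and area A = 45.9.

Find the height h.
A = ½·b·h  ⇒  h = 2A/b = 2·45.9/13.4 = 91.8/13.4 ≈ 6.85075

h = 6.851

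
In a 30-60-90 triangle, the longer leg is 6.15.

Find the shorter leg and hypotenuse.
In a 30-60-90 triangle the sides are in ratio 1 : √3 : 2, so short leg = long leg/√3 and hypotenuse = 2·(short leg).
Short leg = 6.15/√3 ≈ 6.15/1.73205 ≈ 3.5507
Hypotenuse = 2·3.5507 ≈ 7.10141

Short leg = 3.551, Hypotenuse = 7.101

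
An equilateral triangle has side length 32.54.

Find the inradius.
r = Area/s with s the semi-perimeter.
Area = (√3/4)·32.54² = (√3/4)·1058.8516 ≈ 0.433013·1058.8516 ≈ 458.496
s = 3·32.54/2 = 48.81
r ≈ 458.496/48.81 ≈ 9.39349
(Equivalently r = side/(2√3) = 32.54/3.4641 ≈ 9.39349.)

r = 9.393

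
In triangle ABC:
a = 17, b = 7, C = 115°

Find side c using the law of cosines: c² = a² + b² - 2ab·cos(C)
c² = 17² + 7² − 2·17·7·cos(115°)
cos(115°) ≈ -0.422618
c² ≈ 289 + 49 − 238·(-0.422618) ≈ 338 + 100.583 ≈ 438.583
c ≈ √438.583 ≈ 20.9424

c = 20.94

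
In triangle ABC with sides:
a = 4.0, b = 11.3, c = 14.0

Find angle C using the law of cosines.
c² = a² + b² − 2ab·cos(C)  ⇒  cos(C) = (a² + b² − c²)/(2ab)
cos(C) = (4.0² + 11.3² − 14.0²)/(2·4.0·11.3) = (16 + 127.69 − 196)/90.4 = -52.31/90.4 ≈ -0.57865
C = arccos(-0.57865) ≈ 125.356°

C = 125.4°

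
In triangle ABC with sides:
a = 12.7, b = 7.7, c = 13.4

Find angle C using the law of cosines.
c² = a² + b² − 2ab·cos(C)  ⇒  cos(C) = (a² + b² − c²)/(2ab)
cos(C) = (12.7² + 7.7² − 13.4²)/(2·12.7·7.7) = (161.29 + 59.29 − 179.56)/195.58 = 41.02/195.58 ≈ 0.209735
C = arccos(0.209735) ≈ 77.8932°

C = 77.89°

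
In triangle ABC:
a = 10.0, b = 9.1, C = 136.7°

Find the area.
Two sides and the included angle (SAS): A = ½·a·b·sin(C) = ½·10.0·9.1·sin(136.7°)
sin(136.7°) ≈ 0.685818
A ≈ ½·91·0.685818 = 45.5·0.685818 ≈ 31.2047

Area = 31.2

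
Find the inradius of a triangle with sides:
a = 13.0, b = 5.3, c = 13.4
r = Area/s where s is the semi-perimeter.
s = (13.0 + 5.3 + 13.4)/2 = 31.7/2 = 15.85
Area = √(s(s−a)(s−b)(s−c)) = √(15.85·2.85·10.55·2.45) ≈ √1167.6 ≈ 34.1701
r ≈ 34.1701/15.85 ≈ 2.15584

r = 2.156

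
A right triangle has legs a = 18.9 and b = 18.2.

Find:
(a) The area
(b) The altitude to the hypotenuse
(a) The legs are perpendicular, so Area = ½·a·b = ½·18.9·18.2 = ½·343.98 = 171.99
(b) Hypotenuse c = √(a² + b²) = √(357.21 + 331.24) = √688.45 ≈ 26.2383
    Area = ½·c·h_c  ⇒  h_c = 2·Area/c = 343.98/26.2383 ≈ 13.1098

Area = 171.99, h_c = 13.11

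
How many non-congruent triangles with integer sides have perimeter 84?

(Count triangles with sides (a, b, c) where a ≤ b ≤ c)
Let a ≤ b ≤ c with a + b + c = 84. The only binding inequality is a + b > c, i.e. 84 − c > c, so c < 84/2; and c ≥ 84/3 since c is the largest side.
So 28 ≤ c ≤ 41. For each c, b runs from ⌈(84 − c)/2⌉ up to c (then a = 84 − b − c satisfies 1 ≤ a ≤ b automatically), giving c − ⌈(84 − c)/2⌉ + 1 choices.
Summing over c: 1 + 2 + 4 + 5 + … + 19 + 20  (14 terms, c = 28, …, 41) = 147
Check (closed form: nearest integer to p²/48 for even p, (p+3)²/48 for odd p): 84²/48 = 7056/48 ≈ 147.00 → 147

147 triangles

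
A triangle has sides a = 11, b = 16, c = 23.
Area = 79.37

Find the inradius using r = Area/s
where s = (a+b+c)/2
s = (11 + 16 + 23)/2 = 50/2 = 25
r = Area/s = 79.37/25 ≈ 3.1748

r = 3.175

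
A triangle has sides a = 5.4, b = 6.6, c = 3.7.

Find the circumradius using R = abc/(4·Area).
First find the area with Heron's formula.
s = (5.4 + 6.6 + 3.7)/2 = 7.85
Area = √(s(s−a)(s−b)(s−c)) = √(7.85·2.45·1.25·4.15) ≈ √99.7686 ≈ 9.98842
abc = 5.4·6.6·3.7 = 131.868
R = abc/(4·Area) ≈ 131.868/(4·9.98842) = 131.868/39.9537 ≈ 3.30052

R = 3.301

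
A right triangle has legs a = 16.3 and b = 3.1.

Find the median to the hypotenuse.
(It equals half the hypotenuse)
Hypotenuse c = √(a² + b²) = √(265.69 + 9.61) = √275.3 ≈ 16.5922
Median to hypotenuse = c/2 ≈ 16.5922/2 ≈ 8.29608

Median = 8.296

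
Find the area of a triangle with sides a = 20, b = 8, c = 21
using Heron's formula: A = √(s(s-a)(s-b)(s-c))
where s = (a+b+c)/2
s = (20 + 8 + 21)/2 = 49/2 = 24.5
s − a = 4.5, s − b = 16.5, s − c = 3.5
s(s−a)(s−b)(s−c) = 24.5·4.5·16.5·3.5 = 6366.9375
Area = √6366.9375 ≈ 79.7931

s = 24.5, Area = 79.79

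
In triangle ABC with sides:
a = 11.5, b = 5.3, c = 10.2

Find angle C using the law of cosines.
c² = a² + b² − 2ab·cos(C)  ⇒  cos(C) = (a² + b² − c²)/(2ab)
cos(C) = (11.5² + 5.3² − 10.2²)/(2·11.5·5.3) = (132.25 + 28.09 − 104.04)/121.9 = 56.3/121.9 ≈ 0.461854
C = arccos(0.461854) ≈ 62.4932°

C = 62.49°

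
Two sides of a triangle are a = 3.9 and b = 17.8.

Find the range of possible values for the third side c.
Triangle inequality: |a − b| < c < a + b
|a − b| = |3.9 − 17.8| = 13.9
a + b = 3.9 + 17.8 = 21.7

13.9 < c < 21.7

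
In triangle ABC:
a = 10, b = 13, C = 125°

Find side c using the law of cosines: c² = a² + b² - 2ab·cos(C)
c² = 10² + 13² − 2·10·13·cos(125°)
cos(125°) ≈ -0.573576
c² ≈ 100 + 169 − 260·(-0.573576) ≈ 269 + 149.13 ≈ 418.13
c ≈ √418.13 ≈ 20.4482

c = 20.45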